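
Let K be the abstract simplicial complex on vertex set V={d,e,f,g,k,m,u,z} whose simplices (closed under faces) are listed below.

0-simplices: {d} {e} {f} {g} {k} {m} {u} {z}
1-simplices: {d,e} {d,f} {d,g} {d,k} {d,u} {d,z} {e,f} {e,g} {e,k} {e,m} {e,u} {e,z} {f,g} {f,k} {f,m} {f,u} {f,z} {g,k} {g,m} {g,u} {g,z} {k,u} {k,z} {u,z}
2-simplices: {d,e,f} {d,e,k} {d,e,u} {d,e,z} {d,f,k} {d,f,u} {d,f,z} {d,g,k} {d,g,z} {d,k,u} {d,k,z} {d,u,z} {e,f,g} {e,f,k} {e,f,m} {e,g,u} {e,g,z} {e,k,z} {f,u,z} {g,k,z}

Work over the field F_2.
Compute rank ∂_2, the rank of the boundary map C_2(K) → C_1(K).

n_0=8 n_1=24 n_2=20  [Z2]
∂1: piv[de,df,dg,dk,du,dz,em] rk=7  ker:ef,eg,ek,eu,ez,fg,fk,fm,fu,fz,gk,gm,gu,gz,ku,kz,uz
∂2: piv[def,dek,deu,dez,dfk,dfu,dfz,dgk,dgz,dku,dkz,duz,efg,efm,egu,egz] rk=16  ker:efk,ekz,fuz,gkz
rk∂_2=16

rank∂_2=16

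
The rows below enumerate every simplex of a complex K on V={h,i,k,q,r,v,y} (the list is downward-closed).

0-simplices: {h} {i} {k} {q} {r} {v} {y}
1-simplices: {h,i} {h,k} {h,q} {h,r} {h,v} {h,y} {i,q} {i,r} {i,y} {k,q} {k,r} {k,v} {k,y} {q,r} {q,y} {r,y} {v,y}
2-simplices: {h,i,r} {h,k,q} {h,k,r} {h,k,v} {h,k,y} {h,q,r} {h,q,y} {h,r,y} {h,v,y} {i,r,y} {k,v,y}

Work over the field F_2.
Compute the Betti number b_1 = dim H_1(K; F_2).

b_1=1

n_0=7 n_1=17 n_2=11  [Z2]
∂1: piv[hi,hk,hq,hr,hv,hy] rk=6  ker:iq,ir,iy,kq,kr,kv,ky,qr,qy,ry,vy
∂2: piv[hir,hkq,hkr,hkv,hky,hqr,hqy,hry,hvy,iry] rk=10  ker:kvy
b_1=(17−6)−10=1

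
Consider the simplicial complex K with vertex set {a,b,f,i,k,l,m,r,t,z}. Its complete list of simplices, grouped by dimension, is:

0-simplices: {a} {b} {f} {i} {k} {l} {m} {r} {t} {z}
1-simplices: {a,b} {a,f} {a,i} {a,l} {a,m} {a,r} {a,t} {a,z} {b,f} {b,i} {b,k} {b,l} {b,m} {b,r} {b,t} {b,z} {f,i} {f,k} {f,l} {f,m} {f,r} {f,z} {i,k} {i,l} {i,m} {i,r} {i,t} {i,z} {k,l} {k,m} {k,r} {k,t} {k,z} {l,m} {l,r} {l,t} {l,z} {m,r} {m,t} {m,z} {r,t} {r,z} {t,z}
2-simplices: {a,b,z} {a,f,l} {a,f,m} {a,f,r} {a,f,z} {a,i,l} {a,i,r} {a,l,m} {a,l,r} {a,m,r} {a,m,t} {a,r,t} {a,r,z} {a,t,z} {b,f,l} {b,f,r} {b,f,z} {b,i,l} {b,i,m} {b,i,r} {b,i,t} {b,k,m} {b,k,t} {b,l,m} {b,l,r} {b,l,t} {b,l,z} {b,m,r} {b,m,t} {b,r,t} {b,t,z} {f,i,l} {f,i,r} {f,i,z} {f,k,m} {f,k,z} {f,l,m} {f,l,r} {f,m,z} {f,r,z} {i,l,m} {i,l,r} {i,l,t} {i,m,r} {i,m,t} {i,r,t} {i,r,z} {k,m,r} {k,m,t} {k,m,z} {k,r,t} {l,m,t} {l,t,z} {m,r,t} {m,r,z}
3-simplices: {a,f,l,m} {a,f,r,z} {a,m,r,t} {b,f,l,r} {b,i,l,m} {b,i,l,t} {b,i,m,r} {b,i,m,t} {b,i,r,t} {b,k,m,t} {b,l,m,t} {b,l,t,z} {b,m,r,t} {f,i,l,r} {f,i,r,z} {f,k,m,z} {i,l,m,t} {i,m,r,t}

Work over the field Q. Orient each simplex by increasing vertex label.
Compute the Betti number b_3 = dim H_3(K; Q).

n_0=10 n_1=43 n_2=55 n_3=18  [Q]
∂1: piv[ab,af,ai,al,am,ar,at,az,bk] rk=9  ker:bf,bi,bl,bm,br,bt,bz,fi,fk,fl,fm,fr,fz,ik,il,im,ir,it,iz,kl,km,kr,kt,kz,lm,lr,lt,lz,mr,mt,mz,rt,rz,tz
∂2: piv[abz,afl,afm,afr,afz,ail,air,alm,alr,amr,amt,art,arz,atz,bfl,bfr,bfz,bil,bim,bit,bkm,bkt,blm,blt,blz,bmt,fil,fiz,fkm,fkz,fmz,kmr] rk=32  ker:bir,blr,bmr,brt,btz,fir,flm,flr,frz,ilm,ilr,ilt,imr,imt,irt,irz,kmt,kmz,krt,lmt,ltz,mrt,mrz
∂3: piv[aflm,afrz,amrt,bflr,bilm,bilt,bimr,bimt,birt,bkmt,blmt,bltz,bmrt,filr,firz,fkmz] rk=16  ker:ilmt,imrt
b_3=(18−16)−0=2

b_3=2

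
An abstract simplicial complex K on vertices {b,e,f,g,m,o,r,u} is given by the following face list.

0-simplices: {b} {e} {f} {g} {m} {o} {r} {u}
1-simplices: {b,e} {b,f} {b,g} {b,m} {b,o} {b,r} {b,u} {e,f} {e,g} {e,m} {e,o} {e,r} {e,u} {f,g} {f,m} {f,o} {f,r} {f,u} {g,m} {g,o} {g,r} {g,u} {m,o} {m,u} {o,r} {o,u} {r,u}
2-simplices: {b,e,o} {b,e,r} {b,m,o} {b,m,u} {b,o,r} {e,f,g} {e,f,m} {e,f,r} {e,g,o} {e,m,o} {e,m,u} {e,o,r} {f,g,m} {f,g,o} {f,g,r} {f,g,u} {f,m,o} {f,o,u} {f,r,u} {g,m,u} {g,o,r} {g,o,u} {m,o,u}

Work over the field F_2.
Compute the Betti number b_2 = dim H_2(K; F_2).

n_0=8 n_1=27 n_2=23  [Z2]
∂1: piv[be,bf,bg,bm,bo,br,bu] rk=7  ker:ef,eg,em,eo,er,eu,fg,fm,fo,fr,fu,gm,go,gr,gu,mo,mu,or,ou,ru
∂2: piv[beo,ber,bmo,bmu,bor,efg,efm,efr,ego,emo,emu,fgm,fgo,fgr,fgu,fou,fru,gmu] rk=18  ker:eor,fmo,gor,gou,mou
b_2=(23−18)−0=5

b_2=5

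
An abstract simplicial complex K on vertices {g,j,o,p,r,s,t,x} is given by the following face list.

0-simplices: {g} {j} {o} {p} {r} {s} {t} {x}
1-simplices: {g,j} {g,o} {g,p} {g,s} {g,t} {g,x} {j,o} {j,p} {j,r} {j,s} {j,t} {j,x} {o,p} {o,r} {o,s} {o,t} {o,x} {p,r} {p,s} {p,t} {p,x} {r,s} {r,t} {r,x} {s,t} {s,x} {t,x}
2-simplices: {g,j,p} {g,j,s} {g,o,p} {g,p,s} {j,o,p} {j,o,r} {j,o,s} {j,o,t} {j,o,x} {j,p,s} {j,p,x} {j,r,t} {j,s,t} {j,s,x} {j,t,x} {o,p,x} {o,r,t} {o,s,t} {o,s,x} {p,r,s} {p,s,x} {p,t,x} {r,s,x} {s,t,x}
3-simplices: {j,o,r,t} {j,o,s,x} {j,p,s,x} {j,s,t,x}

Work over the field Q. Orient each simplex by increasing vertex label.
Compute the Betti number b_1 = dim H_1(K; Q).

b_1=3

n_0=8 n_1=27 n_2=24 n_3=4  [Q]
∂1: piv[gj,go,gp,gs,gt,gx,jr] rk=7  ker:jo,jp,js,jt,jx,op,or,os,ot,ox,pr,ps,pt,px,rs,rt,rx,st,sx,tx
∂2: piv[gjp,gjs,gop,gps,jop,jor,jos,jot,jox,jpx,jrt,jst,jsx,jtx,prs,ptx,rsx] rk=17  ker:jps,opx,ort,ost,osx,psx,stx
∂3: piv[jort,josx,jpsx,jstx] rk=4
b_1=(27−7)−17=3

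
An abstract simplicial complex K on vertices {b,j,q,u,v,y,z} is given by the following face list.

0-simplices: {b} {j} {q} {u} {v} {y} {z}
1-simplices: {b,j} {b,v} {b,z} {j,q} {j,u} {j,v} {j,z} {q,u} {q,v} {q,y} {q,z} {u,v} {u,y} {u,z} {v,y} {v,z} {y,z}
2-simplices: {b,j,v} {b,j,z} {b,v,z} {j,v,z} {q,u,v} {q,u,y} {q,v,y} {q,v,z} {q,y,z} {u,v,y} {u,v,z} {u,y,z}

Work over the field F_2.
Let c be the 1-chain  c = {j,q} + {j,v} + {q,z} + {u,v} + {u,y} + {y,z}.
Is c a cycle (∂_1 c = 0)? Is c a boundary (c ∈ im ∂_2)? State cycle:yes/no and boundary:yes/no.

cycle:yes boundary:no

n_0=7 n_1=17 n_2=12  [Z2]
∂1: piv[bj,bv,bz,jq,ju,qy] rk=6  ker:jv,jz,qu,qv,qz,uv,uy,uz,vy,vz,yz
∂2: piv[bjv,bjz,bvz,quv,quy,qvy,qvz,qyz,uvz] rk=9  ker:jvz,uvy,uyz
∂1c = 0
c vs im∂2: residual ≠ 0 ⇒ not boundary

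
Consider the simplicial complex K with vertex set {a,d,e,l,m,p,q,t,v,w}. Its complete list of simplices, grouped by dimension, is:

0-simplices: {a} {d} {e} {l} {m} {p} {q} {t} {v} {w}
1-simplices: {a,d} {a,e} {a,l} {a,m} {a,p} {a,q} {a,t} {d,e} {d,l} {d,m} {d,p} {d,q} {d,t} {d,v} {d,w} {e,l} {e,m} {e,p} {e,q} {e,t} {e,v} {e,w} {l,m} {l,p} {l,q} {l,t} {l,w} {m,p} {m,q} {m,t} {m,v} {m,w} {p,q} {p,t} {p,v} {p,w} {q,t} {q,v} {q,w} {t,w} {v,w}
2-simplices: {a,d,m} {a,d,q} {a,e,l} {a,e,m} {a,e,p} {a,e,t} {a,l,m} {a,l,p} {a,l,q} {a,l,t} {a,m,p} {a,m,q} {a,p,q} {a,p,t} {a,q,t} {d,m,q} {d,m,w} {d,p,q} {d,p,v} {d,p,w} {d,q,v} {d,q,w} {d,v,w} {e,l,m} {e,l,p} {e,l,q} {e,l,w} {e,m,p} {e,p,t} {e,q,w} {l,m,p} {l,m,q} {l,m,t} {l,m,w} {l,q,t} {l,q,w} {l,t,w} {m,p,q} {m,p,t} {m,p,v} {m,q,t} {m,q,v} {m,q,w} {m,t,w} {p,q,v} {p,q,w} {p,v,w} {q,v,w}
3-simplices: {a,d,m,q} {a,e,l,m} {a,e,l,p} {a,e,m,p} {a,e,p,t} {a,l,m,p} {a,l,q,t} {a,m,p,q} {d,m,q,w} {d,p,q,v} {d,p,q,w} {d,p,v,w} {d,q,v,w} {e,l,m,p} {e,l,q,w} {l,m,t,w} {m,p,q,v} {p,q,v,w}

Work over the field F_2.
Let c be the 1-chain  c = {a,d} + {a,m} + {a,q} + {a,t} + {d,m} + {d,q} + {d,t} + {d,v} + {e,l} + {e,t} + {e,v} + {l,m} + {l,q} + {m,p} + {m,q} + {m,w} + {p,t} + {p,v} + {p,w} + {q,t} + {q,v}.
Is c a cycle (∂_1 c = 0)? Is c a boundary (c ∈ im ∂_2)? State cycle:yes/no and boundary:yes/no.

cycle:no boundary:no

n_0=10 n_1=41 n_2=48 n_3=18  [Z2]
∂1: piv[ad,ae,al,am,ap,aq,at,dv,dw] rk=9  ker:de,dl,dm,dp,dq,dt,el,em,ep,eq,et,ev,ew,lm,lp,lq,lt,lw,mp,mq,mt,mv,mw,pq,pt,pv,pw,qt,qv,qw,tw,vw
∂2: piv[adm,adq,ael,aem,aep,aet,alm,alp,alq,alt,amp,amq,apq,apt,aqt,dmw,dpq,dpv,dpw,dqv,dqw,dvw,elq,elw,eqw,lmt,ltw,mpv] rk=28  ker:dmq,elm,elp,emp,ept,lmp,lmq,lmw,lqt,lqw,mpq,mpt,mqt,mqv,mqw,mtw,pqv,pqw,pvw,qvw
∂3: piv[admq,aelm,aelp,aemp,aept,almp,alqt,ampq,dmqw,dpqv,dpqw,dpvw,dqvw,elqw,lmtw,mpqv] rk=16  ker:elmp,pqvw
∂1c = {d} + {e} + {l} + {t}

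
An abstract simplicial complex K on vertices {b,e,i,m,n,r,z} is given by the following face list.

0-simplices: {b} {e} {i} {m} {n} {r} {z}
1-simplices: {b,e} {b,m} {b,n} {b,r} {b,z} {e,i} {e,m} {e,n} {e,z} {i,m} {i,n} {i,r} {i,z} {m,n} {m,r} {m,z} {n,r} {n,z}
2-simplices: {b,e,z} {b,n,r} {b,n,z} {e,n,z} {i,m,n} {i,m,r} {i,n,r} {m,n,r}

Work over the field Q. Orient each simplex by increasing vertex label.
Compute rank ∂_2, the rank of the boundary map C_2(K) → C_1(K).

n_0=7 n_1=18 n_2=8  [Q]
∂1: piv[be,bm,bn,br,bz,ei] rk=6  ker:em,en,ez,im,in,ir,iz,mn,mr,mz,nr,nz
∂2: piv[bez,bnr,bnz,enz,imn,imr,inr] rk=7  ker:mnr
rk∂_2=7

rank∂_2=7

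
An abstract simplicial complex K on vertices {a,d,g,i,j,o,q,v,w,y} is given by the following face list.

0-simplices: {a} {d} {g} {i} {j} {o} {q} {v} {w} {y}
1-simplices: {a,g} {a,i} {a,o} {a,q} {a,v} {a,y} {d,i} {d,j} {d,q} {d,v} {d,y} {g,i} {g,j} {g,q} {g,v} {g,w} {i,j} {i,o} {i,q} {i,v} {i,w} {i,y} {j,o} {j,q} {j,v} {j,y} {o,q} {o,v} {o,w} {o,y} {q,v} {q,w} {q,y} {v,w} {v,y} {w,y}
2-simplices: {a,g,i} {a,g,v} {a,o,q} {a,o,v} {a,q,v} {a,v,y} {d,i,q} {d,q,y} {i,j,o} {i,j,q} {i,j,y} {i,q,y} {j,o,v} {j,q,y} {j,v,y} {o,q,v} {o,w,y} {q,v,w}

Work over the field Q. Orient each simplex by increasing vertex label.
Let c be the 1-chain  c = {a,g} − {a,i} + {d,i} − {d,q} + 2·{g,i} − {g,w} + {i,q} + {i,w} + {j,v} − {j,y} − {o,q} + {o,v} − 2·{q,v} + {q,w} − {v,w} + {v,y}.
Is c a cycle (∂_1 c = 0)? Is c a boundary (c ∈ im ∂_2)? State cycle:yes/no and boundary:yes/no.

n_0=10 n_1=36 n_2=18  [Q]
∂1: piv[ag,ai,ao,aq,av,ay,di,dj,gw] rk=9  ker:dq,dv,dy,gi,gj,gq,gv,ij,io,iq,iv,iw,iy,jo,jq,jv,jy,oq,ov,ow,oy,qv,qw,qy,vw,vy,wy
∂2: piv[agi,agv,aoq,aov,aqv,avy,diq,dqy,ijo,ijq,ijy,iqy,jov,jvy,owy,qvw] rk=16  ker:jqy,oqv
∂1c = 0
c vs im∂2: residual ≠ 0 ⇒ not boundary

cycle:yes boundary:no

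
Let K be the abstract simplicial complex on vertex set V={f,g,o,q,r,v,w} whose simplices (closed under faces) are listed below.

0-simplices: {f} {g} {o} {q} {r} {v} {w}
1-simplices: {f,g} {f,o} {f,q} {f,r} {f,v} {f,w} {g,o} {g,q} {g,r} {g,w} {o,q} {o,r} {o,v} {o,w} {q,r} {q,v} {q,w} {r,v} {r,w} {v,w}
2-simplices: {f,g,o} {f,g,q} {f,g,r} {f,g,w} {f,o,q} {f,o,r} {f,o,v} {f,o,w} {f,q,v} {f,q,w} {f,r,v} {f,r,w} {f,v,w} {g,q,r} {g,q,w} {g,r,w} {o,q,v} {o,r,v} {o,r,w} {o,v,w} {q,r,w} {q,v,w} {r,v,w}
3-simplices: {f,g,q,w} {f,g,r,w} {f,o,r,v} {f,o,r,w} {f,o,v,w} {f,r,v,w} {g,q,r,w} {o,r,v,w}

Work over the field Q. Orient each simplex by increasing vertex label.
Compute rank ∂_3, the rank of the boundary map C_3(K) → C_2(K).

n_0=7 n_1=20 n_2=23 n_3=8  [Q]
∂1: piv[fg,fo,fq,fr,fv,fw] rk=6  ker:go,gq,gr,gw,oq,or,ov,ow,qr,qv,qw,rv,rw,vw
∂2: piv[fgo,fgq,fgr,fgw,foq,for,fov,fow,fqv,fqw,frv,frw,fvw,gqr] rk=14  ker:gqw,grw,oqv,orv,orw,ovw,qrw,qvw,rvw
∂3: piv[fgqw,fgrw,forv,forw,fovw,frvw,gqrw] rk=7  ker:orvw
rk∂_3=7

rank∂_3=7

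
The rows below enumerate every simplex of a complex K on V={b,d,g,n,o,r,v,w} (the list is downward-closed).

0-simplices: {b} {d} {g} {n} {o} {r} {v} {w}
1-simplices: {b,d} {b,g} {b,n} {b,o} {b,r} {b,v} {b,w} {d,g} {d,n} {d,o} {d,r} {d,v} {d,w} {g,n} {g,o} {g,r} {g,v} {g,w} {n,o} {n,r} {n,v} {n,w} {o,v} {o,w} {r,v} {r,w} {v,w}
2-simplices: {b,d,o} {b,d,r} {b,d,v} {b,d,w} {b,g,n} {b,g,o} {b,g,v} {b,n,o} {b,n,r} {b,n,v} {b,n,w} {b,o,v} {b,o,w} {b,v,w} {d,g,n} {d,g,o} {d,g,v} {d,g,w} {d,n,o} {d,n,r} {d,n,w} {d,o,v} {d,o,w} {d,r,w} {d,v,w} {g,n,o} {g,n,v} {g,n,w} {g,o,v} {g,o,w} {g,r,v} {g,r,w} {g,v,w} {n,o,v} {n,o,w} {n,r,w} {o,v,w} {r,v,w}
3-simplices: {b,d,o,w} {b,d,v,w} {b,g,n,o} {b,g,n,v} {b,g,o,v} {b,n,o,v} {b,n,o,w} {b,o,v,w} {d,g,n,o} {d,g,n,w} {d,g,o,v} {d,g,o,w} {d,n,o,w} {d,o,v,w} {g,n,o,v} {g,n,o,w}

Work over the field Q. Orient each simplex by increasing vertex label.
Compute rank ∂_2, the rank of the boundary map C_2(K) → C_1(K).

n_0=8 n_1=27 n_2=38 n_3=16  [Q]
∂1: piv[bd,bg,bn,bo,br,bv,bw] rk=7  ker:dg,dn,do,dr,dv,dw,gn,go,gr,gv,gw,no,nr,nv,nw,ov,ow,rv,rw,vw
∂2: piv[bdo,bdr,bdv,bdw,bgn,bgo,bgv,bno,bnr,bnv,bnw,bov,bow,bvw,dgn,dgo,dgw,drw,grv,grw] rk=20  ker:dgv,dno,dnr,dnw,dov,dow,dvw,gno,gnv,gnw,gov,gow,gvw,nov,now,nrw,ovw,rvw
∂3: piv[bdow,bdvw,bgno,bgnv,bgov,bnov,bnow,bovw,dgno,dgnw,dgov,dgow,dnow,dovw] rk=14  ker:gnov,gnow
rk∂_2=20

rank∂_2=20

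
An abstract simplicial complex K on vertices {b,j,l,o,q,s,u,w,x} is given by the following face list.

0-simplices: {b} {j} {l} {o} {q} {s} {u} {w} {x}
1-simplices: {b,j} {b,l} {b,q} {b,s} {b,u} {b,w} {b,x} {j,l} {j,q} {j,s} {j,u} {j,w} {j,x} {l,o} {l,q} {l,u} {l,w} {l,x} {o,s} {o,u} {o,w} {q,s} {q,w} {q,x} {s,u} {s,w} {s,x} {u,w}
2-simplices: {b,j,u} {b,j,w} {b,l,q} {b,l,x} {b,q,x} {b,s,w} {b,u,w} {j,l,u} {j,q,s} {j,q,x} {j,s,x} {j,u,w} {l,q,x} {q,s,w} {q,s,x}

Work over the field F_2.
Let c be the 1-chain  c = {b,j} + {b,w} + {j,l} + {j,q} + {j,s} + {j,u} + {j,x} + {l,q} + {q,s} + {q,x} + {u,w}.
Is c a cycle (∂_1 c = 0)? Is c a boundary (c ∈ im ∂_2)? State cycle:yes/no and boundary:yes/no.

n_0=9 n_1=28 n_2=15  [Z2]
∂1: piv[bj,bl,bq,bs,bu,bw,bx,lo] rk=8  ker:jl,jq,js,ju,jw,jx,lq,lu,lw,lx,os,ou,ow,qs,qw,qx,su,sw,sx,uw
∂2: piv[bju,bjw,blq,blx,bqx,bsw,buw,jlu,jqs,jqx,jsx,qsw] rk=12  ker:juw,lqx,qsx
∂1c = 0
c vs im∂2: residual ≠ 0 ⇒ not boundary

cycle:yes boundary:no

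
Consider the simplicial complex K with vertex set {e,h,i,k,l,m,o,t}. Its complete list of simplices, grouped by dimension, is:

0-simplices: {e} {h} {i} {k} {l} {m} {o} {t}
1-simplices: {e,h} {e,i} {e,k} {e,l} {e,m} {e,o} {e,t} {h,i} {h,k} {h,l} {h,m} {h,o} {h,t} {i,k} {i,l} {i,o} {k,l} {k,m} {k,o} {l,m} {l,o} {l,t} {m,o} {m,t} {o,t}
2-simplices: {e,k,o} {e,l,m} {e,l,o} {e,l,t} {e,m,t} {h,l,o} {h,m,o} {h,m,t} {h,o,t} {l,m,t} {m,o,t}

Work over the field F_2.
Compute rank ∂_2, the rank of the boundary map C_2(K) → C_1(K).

rank∂_2=9

n_0=8 n_1=25 n_2=11  [Z2]
∂1: piv[eh,ei,ek,el,em,eo,et] rk=7  ker:hi,hk,hl,hm,ho,ht,ik,il,io,kl,km,ko,lm,lo,lt,mo,mt,ot
∂2: piv[eko,elm,elo,elt,emt,hlo,hmo,hmt,hot] rk=9  ker:lmt,mot
rk∂_2=9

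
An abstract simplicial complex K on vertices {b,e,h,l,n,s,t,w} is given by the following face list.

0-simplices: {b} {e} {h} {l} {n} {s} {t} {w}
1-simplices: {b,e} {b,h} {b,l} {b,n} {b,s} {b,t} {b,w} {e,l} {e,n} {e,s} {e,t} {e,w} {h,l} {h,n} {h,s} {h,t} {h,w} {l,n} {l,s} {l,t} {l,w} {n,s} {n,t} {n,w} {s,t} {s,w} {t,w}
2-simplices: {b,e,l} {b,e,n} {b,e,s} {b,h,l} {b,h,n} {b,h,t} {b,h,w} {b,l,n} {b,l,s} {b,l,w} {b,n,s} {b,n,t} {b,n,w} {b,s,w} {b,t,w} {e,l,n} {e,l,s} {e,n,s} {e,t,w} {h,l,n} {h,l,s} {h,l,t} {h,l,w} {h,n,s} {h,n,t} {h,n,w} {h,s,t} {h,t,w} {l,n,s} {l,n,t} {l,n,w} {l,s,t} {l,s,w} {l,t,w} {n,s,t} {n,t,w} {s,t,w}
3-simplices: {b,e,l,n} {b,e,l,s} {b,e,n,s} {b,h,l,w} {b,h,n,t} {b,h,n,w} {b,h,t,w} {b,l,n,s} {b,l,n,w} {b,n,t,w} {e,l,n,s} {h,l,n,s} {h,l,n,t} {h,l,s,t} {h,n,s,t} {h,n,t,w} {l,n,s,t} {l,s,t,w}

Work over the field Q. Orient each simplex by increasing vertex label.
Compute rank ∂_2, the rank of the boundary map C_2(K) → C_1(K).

n_0=8 n_1=27 n_2=37 n_3=18  [Q]
∂1: piv[be,bh,bl,bn,bs,bt,bw] rk=7  ker:el,en,es,et,ew,hl,hn,hs,ht,hw,ln,ls,lt,lw,ns,nt,nw,st,sw,tw
∂2: piv[bel,ben,bes,bhl,bhn,bht,bhw,bln,bls,blw,bns,bnt,bnw,bsw,btw,etw,hls,hlt,hst] rk=19  ker:eln,els,ens,hln,hlw,hns,hnt,hnw,htw,lns,lnt,lnw,lst,lsw,ltw,nst,ntw,stw
∂3: piv[beln,bels,bens,bhlw,bhnt,bhnw,bhtw,blns,blnw,bntw,hlns,hlnt,hlst,hnst,lstw] rk=15  ker:elns,hntw,lnst
rk∂_2=19

rank∂_2=19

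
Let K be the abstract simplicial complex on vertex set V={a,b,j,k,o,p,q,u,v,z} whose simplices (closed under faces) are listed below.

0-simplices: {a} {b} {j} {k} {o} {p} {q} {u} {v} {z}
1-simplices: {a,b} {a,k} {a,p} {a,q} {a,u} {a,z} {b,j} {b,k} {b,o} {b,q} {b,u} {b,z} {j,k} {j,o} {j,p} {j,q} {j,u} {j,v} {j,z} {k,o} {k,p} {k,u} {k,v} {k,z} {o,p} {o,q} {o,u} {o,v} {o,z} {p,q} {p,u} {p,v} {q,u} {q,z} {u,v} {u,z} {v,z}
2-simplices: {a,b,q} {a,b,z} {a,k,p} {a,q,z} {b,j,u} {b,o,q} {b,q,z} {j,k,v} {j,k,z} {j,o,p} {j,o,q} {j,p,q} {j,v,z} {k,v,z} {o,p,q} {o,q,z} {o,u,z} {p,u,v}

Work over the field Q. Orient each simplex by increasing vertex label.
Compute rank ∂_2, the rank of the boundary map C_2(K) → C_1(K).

n_0=10 n_1=37 n_2=18  [Q]
∂1: piv[ab,ak,ap,aq,au,az,bj,bo,jv] rk=9  ker:bk,bq,bu,bz,jk,jo,jp,jq,ju,jz,ko,kp,ku,kv,kz,op,oq,ou,ov,oz,pq,pu,pv,qu,qz,uv,uz,vz
∂2: piv[abq,abz,akp,aqz,bju,boq,jkv,jkz,jop,joq,jpq,jvz,oqz,ouz,puv] rk=15  ker:bqz,kvz,opq
rk∂_2=15

rank∂_2=15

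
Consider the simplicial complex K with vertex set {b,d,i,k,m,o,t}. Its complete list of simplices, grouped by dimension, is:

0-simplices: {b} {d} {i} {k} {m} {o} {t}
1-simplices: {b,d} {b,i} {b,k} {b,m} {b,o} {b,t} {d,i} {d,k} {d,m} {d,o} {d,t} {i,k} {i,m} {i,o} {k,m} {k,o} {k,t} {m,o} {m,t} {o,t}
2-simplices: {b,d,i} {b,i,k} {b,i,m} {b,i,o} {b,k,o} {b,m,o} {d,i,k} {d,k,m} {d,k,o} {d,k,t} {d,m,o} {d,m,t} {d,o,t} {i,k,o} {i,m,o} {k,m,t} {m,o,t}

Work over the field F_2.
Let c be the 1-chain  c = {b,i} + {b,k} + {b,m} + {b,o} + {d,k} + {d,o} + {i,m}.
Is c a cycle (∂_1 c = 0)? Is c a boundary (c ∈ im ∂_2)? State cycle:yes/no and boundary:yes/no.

n_0=7 n_1=20 n_2=17  [Z2]
∂1: piv[bd,bi,bk,bm,bo,bt] rk=6  ker:di,dk,dm,do,dt,ik,im,io,km,ko,kt,mo,mt,ot
∂2: piv[bdi,bik,bim,bio,bko,bmo,dik,dkm,dko,dkt,dmo,dmt,dot] rk=13  ker:iko,imo,kmt,mot
∂1c = 0
c vs im∂2: reduces to 0 ⇒ boundary

cycle:yes boundary:yes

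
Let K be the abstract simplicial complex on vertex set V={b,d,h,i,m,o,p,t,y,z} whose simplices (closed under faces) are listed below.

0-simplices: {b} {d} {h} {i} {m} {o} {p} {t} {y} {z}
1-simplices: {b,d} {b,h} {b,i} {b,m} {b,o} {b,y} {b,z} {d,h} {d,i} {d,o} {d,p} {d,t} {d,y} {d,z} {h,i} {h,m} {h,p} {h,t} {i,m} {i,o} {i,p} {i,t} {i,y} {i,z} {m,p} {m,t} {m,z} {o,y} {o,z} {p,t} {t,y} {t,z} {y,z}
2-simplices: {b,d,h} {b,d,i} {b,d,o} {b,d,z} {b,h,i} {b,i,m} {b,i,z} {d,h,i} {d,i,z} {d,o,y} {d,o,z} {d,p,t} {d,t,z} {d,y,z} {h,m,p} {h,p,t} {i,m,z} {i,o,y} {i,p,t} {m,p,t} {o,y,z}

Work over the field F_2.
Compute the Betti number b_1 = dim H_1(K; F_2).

b_1=6

n_0=10 n_1=33 n_2=21  [Z2]
∂1: piv[bd,bh,bi,bm,bo,by,bz,dp,dt] rk=9  ker:dh,di,do,dy,dz,hi,hm,hp,ht,im,io,ip,it,iy,iz,mp,mt,mz,oy,oz,pt,ty,tz,yz
∂2: piv[bdh,bdi,bdo,bdz,bhi,bim,biz,doy,doz,dpt,dtz,dyz,hmp,hpt,imz,ioy,ipt,mpt] rk=18  ker:dhi,diz,oyz
b_1=(33−9)−18=6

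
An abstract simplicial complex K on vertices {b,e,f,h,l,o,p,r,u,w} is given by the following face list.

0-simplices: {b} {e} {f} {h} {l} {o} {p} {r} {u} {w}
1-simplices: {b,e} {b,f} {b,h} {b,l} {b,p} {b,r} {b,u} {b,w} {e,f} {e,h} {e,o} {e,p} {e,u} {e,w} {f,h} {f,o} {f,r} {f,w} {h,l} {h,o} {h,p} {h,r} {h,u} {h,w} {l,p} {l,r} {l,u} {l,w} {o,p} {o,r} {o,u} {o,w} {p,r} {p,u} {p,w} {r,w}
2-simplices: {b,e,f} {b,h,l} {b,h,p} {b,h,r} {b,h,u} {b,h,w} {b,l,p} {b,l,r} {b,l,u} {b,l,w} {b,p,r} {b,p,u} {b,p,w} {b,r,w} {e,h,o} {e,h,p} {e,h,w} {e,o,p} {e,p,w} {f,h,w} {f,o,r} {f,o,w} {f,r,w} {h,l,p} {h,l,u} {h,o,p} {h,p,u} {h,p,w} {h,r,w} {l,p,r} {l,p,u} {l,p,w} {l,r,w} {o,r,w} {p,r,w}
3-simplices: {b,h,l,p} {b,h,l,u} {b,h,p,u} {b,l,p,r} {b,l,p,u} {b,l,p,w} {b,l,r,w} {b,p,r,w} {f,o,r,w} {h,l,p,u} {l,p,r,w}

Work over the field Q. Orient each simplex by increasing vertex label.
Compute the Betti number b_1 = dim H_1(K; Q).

n_0=10 n_1=36 n_2=35 n_3=11  [Q]
∂1: piv[be,bf,bh,bl,bp,br,bu,bw,eo] rk=9  ker:ef,eh,ep,eu,ew,fh,fo,fr,fw,hl,ho,hp,hr,hu,hw,lp,lr,lu,lw,op,or,ou,ow,pr,pu,pw,rw
∂2: piv[bef,bhl,bhp,bhr,bhu,bhw,blp,blr,blu,blw,bpr,bpu,bpw,brw,eho,ehp,ehw,eop,fhw,for,fow,frw] rk=22  ker:epw,hlp,hlu,hop,hpu,hpw,hrw,lpr,lpu,lpw,lrw,orw,prw
∂3: piv[bhlp,bhlu,bhpu,blpr,blpu,blpw,blrw,bprw,forw] rk=9  ker:hlpu,lprw
b_1=(36−9)−22=5

b_1=5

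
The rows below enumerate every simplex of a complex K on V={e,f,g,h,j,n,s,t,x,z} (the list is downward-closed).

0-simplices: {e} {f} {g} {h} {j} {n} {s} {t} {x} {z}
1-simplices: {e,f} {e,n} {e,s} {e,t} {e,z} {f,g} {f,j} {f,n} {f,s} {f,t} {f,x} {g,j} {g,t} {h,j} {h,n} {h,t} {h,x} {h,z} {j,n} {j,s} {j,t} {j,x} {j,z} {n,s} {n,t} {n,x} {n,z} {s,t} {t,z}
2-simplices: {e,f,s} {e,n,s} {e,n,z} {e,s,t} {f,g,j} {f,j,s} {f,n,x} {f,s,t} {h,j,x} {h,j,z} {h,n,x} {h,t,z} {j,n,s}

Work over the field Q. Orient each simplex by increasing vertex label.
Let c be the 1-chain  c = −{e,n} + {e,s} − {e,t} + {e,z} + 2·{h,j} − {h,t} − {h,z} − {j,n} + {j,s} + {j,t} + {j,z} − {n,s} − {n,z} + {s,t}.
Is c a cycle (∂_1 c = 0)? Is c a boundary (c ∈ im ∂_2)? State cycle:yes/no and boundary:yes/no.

n_0=10 n_1=29 n_2=13  [Q]
∂1: piv[ef,en,es,et,ez,fg,fj,fx,hj] rk=9  ker:fn,fs,ft,gj,gt,hn,ht,hx,hz,jn,js,jt,jx,jz,ns,nt,nx,nz,st,tz
∂2: piv[efs,ens,enz,est,fgj,fjs,fnx,fst,hjx,hjz,hnx,htz,jns] rk=13
∂1c = 0
c vs im∂2: residual ≠ 0 ⇒ not boundary

cycle:yes boundary:no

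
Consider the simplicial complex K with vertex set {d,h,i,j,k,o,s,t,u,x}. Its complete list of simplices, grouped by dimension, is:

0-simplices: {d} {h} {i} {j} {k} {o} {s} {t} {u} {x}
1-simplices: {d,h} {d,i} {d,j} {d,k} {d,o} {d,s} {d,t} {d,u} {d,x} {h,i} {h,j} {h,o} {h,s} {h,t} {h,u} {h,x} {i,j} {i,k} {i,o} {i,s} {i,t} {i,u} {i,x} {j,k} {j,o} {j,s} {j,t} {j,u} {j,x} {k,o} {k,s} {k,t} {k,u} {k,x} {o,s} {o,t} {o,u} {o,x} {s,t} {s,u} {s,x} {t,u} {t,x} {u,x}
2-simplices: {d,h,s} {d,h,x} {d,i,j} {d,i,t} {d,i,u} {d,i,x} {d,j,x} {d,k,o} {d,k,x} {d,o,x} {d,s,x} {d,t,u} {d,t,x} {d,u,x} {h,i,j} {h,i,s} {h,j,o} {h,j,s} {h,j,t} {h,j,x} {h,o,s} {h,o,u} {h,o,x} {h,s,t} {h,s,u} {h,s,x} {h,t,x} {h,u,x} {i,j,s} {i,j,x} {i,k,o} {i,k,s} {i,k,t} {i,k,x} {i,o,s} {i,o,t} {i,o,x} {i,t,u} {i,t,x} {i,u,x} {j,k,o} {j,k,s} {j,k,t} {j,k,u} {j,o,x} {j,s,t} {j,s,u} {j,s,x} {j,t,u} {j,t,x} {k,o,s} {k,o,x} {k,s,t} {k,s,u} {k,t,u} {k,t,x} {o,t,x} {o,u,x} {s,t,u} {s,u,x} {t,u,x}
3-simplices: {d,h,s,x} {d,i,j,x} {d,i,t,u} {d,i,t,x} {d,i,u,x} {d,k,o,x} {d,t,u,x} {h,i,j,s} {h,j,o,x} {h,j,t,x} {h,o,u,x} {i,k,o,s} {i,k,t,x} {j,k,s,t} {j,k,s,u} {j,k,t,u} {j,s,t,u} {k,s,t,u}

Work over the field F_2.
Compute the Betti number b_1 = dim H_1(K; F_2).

n_0=10 n_1=44 n_2=61 n_3=18  [Z2]
∂1: piv[dh,di,dj,dk,do,ds,dt,du,dx] rk=9  ker:hi,hj,ho,hs,ht,hu,hx,ij,ik,io,is,it,iu,ix,jk,jo,js,jt,ju,jx,ko,ks,kt,ku,kx,os,ot,ou,ox,st,su,sx,tu,tx,ux
∂2: piv[dhs,dhx,dij,dit,diu,dix,djx,dko,dkx,dox,dsx,dtu,dtx,dux,hij,his,hjo,hjs,hjt,hjx,hos,hou,hox,hst,hsu,htx,hux,iko,iks,ikt,ikx,iot,jko,jku,jsu] rk=35  ker:hsx,ijs,ijx,ios,iox,itu,itx,iux,jks,jkt,jox,jst,jsx,jtu,jtx,kos,kox,kst,ksu,ktu,ktx,otx,oux,stu,sux,tux
∂3: piv[dhsx,dijx,ditu,ditx,diux,dkox,dtux,hijs,hjox,hjtx,houx,ikos,iktx,jkst,jksu,jktu,jstu] rk=17  ker:kstu
b_1=(44−9)−35=0

b_1=0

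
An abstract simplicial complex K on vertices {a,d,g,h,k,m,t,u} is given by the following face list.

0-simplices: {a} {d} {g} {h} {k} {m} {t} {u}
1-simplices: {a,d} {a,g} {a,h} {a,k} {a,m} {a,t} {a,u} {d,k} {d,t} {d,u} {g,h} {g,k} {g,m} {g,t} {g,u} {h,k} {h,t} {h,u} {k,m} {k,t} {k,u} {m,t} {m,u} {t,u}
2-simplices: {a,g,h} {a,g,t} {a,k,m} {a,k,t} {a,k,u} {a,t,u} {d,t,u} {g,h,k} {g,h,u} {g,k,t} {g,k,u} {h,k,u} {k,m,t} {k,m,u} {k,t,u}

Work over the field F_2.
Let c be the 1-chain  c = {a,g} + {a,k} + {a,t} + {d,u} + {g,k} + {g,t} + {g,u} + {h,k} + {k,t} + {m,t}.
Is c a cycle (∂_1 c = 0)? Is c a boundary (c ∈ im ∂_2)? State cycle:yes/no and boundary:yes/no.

n_0=8 n_1=24 n_2=15  [Z2]
∂1: piv[ad,ag,ah,ak,am,at,au] rk=7  ker:dk,dt,du,gh,gk,gm,gt,gu,hk,ht,hu,km,kt,ku,mt,mu,tu
∂2: piv[agh,agt,akm,akt,aku,atu,dtu,ghk,ghu,gkt,gku,kmt,kmu] rk=13  ker:hku,ktu
∂1c = {a} + {d} + {h} + {m}

cycle:no boundary:no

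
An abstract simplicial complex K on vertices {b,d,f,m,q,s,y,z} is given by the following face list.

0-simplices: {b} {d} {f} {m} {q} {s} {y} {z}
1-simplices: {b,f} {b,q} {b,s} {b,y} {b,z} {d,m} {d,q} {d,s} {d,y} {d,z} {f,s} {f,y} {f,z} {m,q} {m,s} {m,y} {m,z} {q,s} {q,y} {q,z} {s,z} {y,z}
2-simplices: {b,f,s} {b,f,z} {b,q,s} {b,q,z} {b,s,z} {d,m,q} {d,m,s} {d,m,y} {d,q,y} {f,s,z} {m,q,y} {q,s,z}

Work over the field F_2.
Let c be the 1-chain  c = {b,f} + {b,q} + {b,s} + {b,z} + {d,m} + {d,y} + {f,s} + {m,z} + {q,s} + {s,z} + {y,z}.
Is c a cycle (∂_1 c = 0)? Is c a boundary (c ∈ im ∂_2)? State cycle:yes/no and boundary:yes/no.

n_0=8 n_1=22 n_2=12  [Z2]
∂1: piv[bf,bq,bs,by,bz,dm,dq] rk=7  ker:ds,dy,dz,fs,fy,fz,mq,ms,my,mz,qs,qy,qz,sz,yz
∂2: piv[bfs,bfz,bqs,bqz,bsz,dmq,dms,dmy,dqy] rk=9  ker:fsz,mqy,qsz
∂1c = 0
c vs im∂2: residual ≠ 0 ⇒ not boundary

cycle:yes boundary:no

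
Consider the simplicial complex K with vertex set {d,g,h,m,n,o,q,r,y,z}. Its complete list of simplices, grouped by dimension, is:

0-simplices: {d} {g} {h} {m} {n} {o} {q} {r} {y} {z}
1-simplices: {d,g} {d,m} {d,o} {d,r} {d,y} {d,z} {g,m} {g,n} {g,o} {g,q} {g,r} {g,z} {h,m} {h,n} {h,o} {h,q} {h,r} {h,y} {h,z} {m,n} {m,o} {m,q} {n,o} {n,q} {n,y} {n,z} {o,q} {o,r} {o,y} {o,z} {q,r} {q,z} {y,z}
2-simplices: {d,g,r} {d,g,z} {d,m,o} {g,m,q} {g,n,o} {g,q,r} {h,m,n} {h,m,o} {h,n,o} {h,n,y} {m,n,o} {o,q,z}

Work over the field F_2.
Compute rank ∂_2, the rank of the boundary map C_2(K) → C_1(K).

n_0=10 n_1=33 n_2=12  [Z2]
∂1: piv[dg,dm,do,dr,dy,dz,gn,gq,hm] rk=9  ker:gm,go,gr,gz,hn,ho,hq,hr,hy,hz,mn,mo,mq,no,nq,ny,nz,oq,or,oy,oz,qr,qz,yz
∂2: piv[dgr,dgz,dmo,gmq,gno,gqr,hmn,hmo,hno,hny,oqz] rk=11  ker:mno
rk∂_2=11

rank∂_2=11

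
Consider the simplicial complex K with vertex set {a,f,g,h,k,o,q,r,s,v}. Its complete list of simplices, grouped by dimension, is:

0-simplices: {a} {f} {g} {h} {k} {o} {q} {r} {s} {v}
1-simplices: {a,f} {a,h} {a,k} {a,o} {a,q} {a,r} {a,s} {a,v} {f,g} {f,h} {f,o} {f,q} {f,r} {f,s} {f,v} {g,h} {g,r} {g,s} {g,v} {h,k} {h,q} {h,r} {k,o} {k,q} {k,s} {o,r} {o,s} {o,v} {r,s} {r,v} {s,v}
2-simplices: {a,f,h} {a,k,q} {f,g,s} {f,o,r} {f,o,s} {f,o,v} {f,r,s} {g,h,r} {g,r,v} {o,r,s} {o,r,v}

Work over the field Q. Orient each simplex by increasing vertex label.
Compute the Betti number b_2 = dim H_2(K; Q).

b_2=1

n_0=10 n_1=31 n_2=11  [Q]
∂1: piv[af,ah,ak,ao,aq,ar,as,av,fg] rk=9  ker:fh,fo,fq,fr,fs,fv,gh,gr,gs,gv,hk,hq,hr,ko,kq,ks,or,os,ov,rs,rv,sv
∂2: piv[afh,akq,fgs,for,fos,fov,frs,ghr,grv,orv] rk=10  ker:ors
b_2=(11−10)−0=1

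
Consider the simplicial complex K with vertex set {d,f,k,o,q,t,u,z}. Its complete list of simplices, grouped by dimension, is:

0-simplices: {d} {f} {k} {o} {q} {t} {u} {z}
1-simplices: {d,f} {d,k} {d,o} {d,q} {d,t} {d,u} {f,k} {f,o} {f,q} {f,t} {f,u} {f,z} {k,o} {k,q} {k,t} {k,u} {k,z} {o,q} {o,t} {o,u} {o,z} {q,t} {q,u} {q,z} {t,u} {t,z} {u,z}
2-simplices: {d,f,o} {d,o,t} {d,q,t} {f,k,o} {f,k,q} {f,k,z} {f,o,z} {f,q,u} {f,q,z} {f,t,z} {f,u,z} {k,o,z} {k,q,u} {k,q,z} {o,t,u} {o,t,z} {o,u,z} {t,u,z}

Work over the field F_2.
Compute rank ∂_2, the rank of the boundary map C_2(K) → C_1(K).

rank∂_2=15

n_0=8 n_1=27 n_2=18  [Z2]
∂1: piv[df,dk,do,dq,dt,du,fz] rk=7  ker:fk,fo,fq,ft,fu,ko,kq,kt,ku,kz,oq,ot,ou,oz,qt,qu,qz,tu,tz,uz
∂2: piv[dfo,dot,dqt,fko,fkq,fkz,foz,fqu,fqz,ftz,fuz,kqu,otu,otz,ouz] rk=15  ker:koz,kqz,tuz
rk∂_2=15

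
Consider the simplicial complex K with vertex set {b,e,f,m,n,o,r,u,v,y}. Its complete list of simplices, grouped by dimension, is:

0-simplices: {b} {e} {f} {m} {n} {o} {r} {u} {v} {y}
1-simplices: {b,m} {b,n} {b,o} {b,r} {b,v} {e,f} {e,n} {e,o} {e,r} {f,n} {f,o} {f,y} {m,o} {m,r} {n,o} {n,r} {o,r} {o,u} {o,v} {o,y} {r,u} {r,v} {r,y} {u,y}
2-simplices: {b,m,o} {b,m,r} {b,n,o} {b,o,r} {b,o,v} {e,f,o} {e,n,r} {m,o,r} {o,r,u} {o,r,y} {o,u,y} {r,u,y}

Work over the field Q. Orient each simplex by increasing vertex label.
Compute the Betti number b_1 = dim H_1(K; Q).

n_0=10 n_1=24 n_2=12  [Q]
∂1: piv[bm,bn,bo,br,bv,ef,en,fy,ou] rk=9  ker:eo,er,fn,fo,mo,mr,no,nr,or,ov,oy,ru,rv,ry,uy
∂2: piv[bmo,bmr,bno,bor,bov,efo,enr,oru,ory,ouy] rk=10  ker:mor,ruy
b_1=(24−9)−10=5

b_1=5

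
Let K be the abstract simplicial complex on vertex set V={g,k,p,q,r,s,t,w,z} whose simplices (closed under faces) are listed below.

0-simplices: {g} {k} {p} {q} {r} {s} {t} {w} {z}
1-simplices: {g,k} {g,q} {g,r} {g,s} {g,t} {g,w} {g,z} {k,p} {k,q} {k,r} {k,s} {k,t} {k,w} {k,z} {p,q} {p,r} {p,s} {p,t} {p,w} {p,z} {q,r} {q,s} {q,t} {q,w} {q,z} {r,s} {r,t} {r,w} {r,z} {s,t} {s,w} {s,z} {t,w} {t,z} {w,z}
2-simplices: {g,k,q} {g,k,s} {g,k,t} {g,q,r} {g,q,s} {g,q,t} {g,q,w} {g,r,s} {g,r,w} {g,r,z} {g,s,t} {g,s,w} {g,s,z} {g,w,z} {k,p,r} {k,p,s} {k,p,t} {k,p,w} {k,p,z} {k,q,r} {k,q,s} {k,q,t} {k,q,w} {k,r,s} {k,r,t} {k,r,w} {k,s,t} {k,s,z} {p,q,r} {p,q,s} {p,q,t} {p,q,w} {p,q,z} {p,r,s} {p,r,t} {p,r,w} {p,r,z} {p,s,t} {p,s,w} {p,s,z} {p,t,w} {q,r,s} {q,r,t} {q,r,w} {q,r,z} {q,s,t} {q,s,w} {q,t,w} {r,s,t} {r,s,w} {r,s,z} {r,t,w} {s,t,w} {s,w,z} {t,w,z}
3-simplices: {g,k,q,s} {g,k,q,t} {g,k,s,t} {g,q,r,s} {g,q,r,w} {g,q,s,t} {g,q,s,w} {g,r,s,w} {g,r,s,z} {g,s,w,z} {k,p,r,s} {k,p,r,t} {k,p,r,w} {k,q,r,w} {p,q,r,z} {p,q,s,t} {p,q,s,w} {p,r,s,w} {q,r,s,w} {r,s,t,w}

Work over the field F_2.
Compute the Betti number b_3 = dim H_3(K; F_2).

n_0=9 n_1=35 n_2=55 n_3=20  [Z2]
∂1: piv[gk,gq,gr,gs,gt,gw,gz,kp] rk=8  ker:kq,kr,ks,kt,kw,kz,pq,pr,ps,pt,pw,pz,qr,qs,qt,qw,qz,rs,rt,rw,rz,st,sw,sz,tw,tz,wz
∂2: piv[gkq,gks,gkt,gqr,gqs,gqt,gqw,grs,grw,grz,gst,gsw,gsz,gwz,kpr,kps,kpt,kpw,kpz,kqr,kqw,krt,ksz,pqr,pqz,ptw,twz] rk=27  ker:kqs,kqt,krs,krw,kst,pqs,pqt,pqw,prs,prt,prw,prz,pst,psw,psz,qrs,qrt,qrw,qrz,qst,qsw,qtw,rst,rsw,rsz,rtw,stw,swz
∂3: piv[gkqs,gkqt,gkst,gqrs,gqrw,gqst,gqsw,grsw,grsz,gswz,kprs,kprt,kprw,kqrw,pqrz,pqst,pqsw,prsw,rstw] rk=19  ker:qrsw
b_3=(20−19)−0=1

b_3=1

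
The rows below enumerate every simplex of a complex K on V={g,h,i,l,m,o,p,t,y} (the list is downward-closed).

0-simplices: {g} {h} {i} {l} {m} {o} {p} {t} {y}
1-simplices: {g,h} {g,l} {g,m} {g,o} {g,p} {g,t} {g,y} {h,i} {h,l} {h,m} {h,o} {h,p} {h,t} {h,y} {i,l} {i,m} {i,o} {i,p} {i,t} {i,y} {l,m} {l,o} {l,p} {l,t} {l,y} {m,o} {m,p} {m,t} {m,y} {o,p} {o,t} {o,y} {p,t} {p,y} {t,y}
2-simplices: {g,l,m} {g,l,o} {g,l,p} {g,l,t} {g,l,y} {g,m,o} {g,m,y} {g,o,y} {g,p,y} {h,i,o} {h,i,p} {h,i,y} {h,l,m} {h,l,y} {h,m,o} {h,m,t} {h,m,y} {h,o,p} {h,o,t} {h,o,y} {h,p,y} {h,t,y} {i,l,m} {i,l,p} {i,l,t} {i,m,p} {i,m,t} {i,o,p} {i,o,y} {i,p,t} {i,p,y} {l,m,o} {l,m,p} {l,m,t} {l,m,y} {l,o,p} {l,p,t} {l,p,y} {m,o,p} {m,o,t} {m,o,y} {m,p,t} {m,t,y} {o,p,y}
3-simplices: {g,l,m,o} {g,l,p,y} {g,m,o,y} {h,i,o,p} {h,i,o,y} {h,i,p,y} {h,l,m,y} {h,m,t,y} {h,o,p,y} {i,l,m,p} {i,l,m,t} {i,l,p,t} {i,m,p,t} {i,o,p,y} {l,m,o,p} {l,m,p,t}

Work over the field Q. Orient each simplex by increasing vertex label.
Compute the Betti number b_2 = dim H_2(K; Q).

n_0=9 n_1=35 n_2=44 n_3=16  [Q]
∂1: piv[gh,gl,gm,go,gp,gt,gy,hi] rk=8  ker:hl,hm,ho,hp,ht,hy,il,im,io,ip,it,iy,lm,lo,lp,lt,ly,mo,mp,mt,my,op,ot,oy,pt,py,ty
∂2: piv[glm,glo,glp,glt,gly,gmo,gmy,goy,gpy,hio,hip,hiy,hlm,hly,hmo,hmt,hop,hot,hpy,hty,ilm,ilp,ilt,imp,imt,ipt] rk=26  ker:hmy,hoy,iop,ioy,ipy,lmo,lmp,lmt,lmy,lop,lpt,lpy,mop,mot,moy,mpt,mty,opy
∂3: piv[glmo,glpy,gmoy,hiop,hioy,hipy,hlmy,hmty,hopy,ilmp,ilmt,ilpt,impt,lmop] rk=14  ker:iopy,lmpt
b_2=(44−26)−14=4

b_2=4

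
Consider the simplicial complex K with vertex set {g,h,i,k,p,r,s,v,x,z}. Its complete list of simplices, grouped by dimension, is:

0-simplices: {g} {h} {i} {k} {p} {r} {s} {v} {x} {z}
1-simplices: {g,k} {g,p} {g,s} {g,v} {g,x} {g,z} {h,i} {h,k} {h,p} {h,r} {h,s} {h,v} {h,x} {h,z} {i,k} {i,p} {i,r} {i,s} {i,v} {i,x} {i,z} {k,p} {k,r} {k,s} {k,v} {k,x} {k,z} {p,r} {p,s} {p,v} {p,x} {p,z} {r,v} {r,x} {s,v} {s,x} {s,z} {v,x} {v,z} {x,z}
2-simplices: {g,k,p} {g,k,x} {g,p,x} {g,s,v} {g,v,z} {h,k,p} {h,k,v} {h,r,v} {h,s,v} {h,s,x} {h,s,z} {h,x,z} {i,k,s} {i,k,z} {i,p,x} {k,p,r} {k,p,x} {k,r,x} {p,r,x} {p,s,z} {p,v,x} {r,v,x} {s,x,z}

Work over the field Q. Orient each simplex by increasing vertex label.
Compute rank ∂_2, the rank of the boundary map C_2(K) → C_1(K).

n_0=10 n_1=40 n_2=23  [Q]
∂1: piv[gk,gp,gs,gv,gx,gz,hi,hk,hr] rk=9  ker:hp,hs,hv,hx,hz,ik,ip,ir,is,iv,ix,iz,kp,kr,ks,kv,kx,kz,pr,ps,pv,px,pz,rv,rx,sv,sx,sz,vx,vz,xz
∂2: piv[gkp,gkx,gpx,gsv,gvz,hkp,hkv,hrv,hsv,hsx,hsz,hxz,iks,ikz,ipx,kpr,krx,psz,pvx,rvx] rk=20  ker:kpx,prx,sxz
rk∂_2=20

rank∂_2=20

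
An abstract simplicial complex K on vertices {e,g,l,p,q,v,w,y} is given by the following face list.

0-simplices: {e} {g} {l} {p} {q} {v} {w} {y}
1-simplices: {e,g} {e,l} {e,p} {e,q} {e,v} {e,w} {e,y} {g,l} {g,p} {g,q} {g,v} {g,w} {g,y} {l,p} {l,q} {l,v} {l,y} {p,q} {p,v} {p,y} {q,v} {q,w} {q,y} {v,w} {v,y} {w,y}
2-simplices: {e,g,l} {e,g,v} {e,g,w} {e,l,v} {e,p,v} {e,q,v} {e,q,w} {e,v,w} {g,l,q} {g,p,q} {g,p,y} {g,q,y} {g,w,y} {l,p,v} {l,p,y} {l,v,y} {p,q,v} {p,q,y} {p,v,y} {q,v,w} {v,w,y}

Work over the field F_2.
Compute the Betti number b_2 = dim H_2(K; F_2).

n_0=8 n_1=26 n_2=21  [Z2]
∂1: piv[eg,el,ep,eq,ev,ew,ey] rk=7  ker:gl,gp,gq,gv,gw,gy,lp,lq,lv,ly,pq,pv,py,qv,qw,qy,vw,vy,wy
∂2: piv[egl,egv,egw,elv,epv,eqv,eqw,evw,glq,gpq,gpy,gqy,gwy,lpv,lpy,lvy,pqv,vwy] rk=18  ker:pqy,pvy,qvw
b_2=(21−18)−0=3

b_2=3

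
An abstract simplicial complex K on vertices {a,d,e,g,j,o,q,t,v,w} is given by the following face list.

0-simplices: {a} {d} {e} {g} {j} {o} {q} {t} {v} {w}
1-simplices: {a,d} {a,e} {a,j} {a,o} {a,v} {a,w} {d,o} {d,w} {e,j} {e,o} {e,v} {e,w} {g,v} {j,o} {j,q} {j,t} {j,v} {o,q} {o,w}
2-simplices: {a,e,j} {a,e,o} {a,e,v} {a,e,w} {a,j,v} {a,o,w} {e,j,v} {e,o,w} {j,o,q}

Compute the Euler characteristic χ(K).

χ(K)=0

n_0=10 n_1=19 n_2=9
χ=+10−19+9=0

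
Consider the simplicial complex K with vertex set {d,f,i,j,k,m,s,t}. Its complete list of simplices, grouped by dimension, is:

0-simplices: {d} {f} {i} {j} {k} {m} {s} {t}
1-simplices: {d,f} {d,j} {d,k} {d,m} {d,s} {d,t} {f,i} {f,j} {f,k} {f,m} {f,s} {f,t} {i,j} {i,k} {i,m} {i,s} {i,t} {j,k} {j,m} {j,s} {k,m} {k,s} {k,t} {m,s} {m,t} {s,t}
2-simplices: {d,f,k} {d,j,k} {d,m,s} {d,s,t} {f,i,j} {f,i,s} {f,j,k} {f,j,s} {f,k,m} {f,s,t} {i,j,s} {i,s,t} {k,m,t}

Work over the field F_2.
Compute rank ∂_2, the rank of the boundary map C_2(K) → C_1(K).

n_0=8 n_1=26 n_2=13  [Z2]
∂1: piv[df,dj,dk,dm,ds,dt,fi] rk=7  ker:fj,fk,fm,fs,ft,ij,ik,im,is,it,jk,jm,js,km,ks,kt,ms,mt,st
∂2: piv[dfk,djk,dms,dst,fij,fis,fjk,fjs,fkm,fst,ist,kmt] rk=12  ker:ijs
rk∂_2=12

rank∂_2=12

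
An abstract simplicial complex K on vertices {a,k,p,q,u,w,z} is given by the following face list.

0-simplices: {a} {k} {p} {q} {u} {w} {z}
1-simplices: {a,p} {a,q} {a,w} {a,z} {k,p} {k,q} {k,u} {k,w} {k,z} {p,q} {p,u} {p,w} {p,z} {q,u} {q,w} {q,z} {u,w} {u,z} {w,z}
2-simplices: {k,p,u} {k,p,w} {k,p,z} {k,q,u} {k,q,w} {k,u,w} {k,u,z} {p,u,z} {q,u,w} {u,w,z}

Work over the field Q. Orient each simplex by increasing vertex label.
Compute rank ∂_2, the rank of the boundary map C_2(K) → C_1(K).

rank∂_2=8

n_0=7 n_1=19 n_2=10  [Q]
∂1: piv[ap,aq,aw,az,kp,ku] rk=6  ker:kq,kw,kz,pq,pu,pw,pz,qu,qw,qz,uw,uz,wz
∂2: piv[kpu,kpw,kpz,kqu,kqw,kuw,kuz,uwz] rk=8  ker:puz,quw
rk∂_2=8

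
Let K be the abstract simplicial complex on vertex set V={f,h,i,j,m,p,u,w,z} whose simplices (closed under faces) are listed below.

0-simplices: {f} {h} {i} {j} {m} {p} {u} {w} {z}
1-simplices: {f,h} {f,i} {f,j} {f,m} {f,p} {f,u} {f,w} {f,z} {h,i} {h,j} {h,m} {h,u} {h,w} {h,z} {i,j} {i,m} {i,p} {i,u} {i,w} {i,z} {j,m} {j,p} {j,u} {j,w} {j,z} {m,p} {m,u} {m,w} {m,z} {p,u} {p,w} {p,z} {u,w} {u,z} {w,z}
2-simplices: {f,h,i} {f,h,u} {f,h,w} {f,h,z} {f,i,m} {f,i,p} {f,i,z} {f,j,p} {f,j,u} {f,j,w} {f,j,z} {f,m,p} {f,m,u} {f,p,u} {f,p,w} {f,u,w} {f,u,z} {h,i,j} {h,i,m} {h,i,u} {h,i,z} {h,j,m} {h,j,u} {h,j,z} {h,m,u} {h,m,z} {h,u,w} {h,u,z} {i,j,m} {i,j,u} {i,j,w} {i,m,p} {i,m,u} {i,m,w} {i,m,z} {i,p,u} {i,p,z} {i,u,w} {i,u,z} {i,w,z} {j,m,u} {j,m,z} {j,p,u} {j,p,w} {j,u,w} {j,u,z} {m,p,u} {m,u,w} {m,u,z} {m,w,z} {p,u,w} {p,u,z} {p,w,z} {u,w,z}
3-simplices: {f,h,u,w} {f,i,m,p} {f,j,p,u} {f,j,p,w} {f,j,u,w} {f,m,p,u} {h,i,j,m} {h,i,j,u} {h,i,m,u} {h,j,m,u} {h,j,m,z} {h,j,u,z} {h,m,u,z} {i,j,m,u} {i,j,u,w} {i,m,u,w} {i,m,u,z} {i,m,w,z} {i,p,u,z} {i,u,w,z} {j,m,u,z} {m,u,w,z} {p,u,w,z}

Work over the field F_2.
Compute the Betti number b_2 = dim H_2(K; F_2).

n_0=9 n_1=35 n_2=54 n_3=23  [Z2]
∂1: piv[fh,fi,fj,fm,fp,fu,fw,fz] rk=8  ker:hi,hj,hm,hu,hw,hz,ij,im,ip,iu,iw,iz,jm,jp,ju,jw,jz,mp,mu,mw,mz,pu,pw,pz,uw,uz,wz
∂2: piv[fhi,fhu,fhw,fhz,fim,fip,fiz,fjp,fju,fjw,fjz,fmp,fmu,fpu,fpw,fuw,fuz,hij,him,hiu,hjm,hju,hmz,ijw,imw,ipz,iwz] rk=27  ker:hiz,hjz,hmu,huw,huz,ijm,iju,imp,imu,imz,ipu,iuw,iuz,jmu,jmz,jpu,jpw,juw,juz,mpu,muw,muz,mwz,puw,puz,pwz,uwz
∂3: piv[fhuw,fimp,fjpu,fjpw,fjuw,fmpu,hijm,hiju,himu,hjmu,hjmz,hjuz,hmuz,ijuw,imuw,imuz,imwz,ipuz,iuwz,puwz] rk=20  ker:ijmu,jmuz,muwz
b_2=(54−27)−20=7

b_2=7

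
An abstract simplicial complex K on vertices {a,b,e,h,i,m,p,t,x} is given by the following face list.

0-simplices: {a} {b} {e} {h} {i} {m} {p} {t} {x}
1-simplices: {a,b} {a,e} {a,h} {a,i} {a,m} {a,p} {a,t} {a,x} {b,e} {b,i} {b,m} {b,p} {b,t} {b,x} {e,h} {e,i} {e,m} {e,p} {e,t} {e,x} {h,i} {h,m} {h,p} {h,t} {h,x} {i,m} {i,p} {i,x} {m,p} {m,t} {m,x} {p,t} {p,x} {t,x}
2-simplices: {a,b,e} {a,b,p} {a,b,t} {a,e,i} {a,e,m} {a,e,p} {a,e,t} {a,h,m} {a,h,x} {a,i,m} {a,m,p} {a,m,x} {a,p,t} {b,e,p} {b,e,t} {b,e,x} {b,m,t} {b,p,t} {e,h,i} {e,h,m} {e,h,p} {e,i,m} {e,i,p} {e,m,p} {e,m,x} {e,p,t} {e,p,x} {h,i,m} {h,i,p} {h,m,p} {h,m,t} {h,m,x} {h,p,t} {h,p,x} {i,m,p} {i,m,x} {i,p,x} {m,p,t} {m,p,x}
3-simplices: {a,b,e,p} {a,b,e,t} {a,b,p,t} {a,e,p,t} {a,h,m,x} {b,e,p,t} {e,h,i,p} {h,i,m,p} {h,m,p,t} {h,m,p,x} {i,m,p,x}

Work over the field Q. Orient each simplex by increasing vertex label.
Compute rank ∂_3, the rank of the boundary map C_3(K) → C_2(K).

n_0=9 n_1=34 n_2=39 n_3=11  [Q]
∂1: piv[ab,ae,ah,ai,am,ap,at,ax] rk=8  ker:be,bi,bm,bp,bt,bx,eh,ei,em,ep,et,ex,hi,hm,hp,ht,hx,im,ip,ix,mp,mt,mx,pt,px,tx
∂2: piv[abe,abp,abt,aei,aem,aep,aet,ahm,ahx,aim,amp,amx,apt,bex,bmt,ehi,ehm,ehp,eip,emx,epx,hmt,hpt,imx] rk=24  ker:bep,bet,bpt,eim,emp,ept,him,hip,hmp,hmx,hpx,imp,ipx,mpt,mpx
∂3: piv[abep,abet,abpt,aept,ahmx,ehip,himp,hmpt,hmpx,impx] rk=10  ker:bept
rk∂_3=10

rank∂_3=10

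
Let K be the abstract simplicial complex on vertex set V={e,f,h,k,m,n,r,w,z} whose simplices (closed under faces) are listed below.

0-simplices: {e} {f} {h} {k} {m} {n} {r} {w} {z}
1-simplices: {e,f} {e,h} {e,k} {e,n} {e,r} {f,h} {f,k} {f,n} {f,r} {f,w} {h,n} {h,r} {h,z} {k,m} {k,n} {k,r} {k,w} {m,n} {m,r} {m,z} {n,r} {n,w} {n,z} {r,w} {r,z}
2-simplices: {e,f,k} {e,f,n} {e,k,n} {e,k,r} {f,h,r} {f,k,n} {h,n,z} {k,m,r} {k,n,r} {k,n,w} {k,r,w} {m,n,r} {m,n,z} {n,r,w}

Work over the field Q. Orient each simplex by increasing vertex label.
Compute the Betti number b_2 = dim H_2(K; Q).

n_0=9 n_1=25 n_2=14  [Q]
∂1: piv[ef,eh,ek,en,er,fw,hz,km] rk=8  ker:fh,fk,fn,fr,hn,hr,kn,kr,kw,mn,mr,mz,nr,nw,nz,rw,rz
∂2: piv[efk,efn,ekn,ekr,fhr,hnz,kmr,knr,knw,krw,mnr,mnz] rk=12  ker:fkn,nrw
b_2=(14−12)−0=2

b_2=2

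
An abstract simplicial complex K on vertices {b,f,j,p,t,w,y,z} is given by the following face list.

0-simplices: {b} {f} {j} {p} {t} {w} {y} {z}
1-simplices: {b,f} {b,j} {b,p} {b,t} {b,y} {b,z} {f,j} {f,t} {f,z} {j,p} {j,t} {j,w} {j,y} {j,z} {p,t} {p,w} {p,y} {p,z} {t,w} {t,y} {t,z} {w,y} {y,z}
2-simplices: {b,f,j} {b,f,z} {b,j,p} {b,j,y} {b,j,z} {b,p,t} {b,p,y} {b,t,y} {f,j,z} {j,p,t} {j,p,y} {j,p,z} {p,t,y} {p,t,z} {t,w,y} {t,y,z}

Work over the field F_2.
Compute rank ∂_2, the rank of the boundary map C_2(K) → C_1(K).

n_0=8 n_1=23 n_2=16  [Z2]
∂1: piv[bf,bj,bp,bt,by,bz,jw] rk=7  ker:fj,ft,fz,jp,jt,jy,jz,pt,pw,py,pz,tw,ty,tz,wy,yz
∂2: piv[bfj,bfz,bjp,bjy,bjz,bpt,bpy,bty,jpt,jpz,ptz,twy,tyz] rk=13  ker:fjz,jpy,pty
rk∂_2=13

rank∂_2=13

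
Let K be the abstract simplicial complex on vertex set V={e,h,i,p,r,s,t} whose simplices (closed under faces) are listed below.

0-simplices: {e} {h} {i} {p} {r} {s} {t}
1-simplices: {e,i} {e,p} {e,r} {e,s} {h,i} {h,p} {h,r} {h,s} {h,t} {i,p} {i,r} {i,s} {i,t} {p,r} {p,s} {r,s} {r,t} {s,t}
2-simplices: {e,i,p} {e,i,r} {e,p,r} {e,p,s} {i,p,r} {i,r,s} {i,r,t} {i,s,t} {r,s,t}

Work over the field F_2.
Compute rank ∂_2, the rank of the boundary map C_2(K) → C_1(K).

rank∂_2=7

n_0=7 n_1=18 n_2=9  [Z2]
∂1: piv[ei,ep,er,es,hi,ht] rk=6  ker:hp,hr,hs,ip,ir,is,it,pr,ps,rs,rt,st
∂2: piv[eip,eir,epr,eps,irs,irt,ist] rk=7  ker:ipr,rst
rk∂_2=7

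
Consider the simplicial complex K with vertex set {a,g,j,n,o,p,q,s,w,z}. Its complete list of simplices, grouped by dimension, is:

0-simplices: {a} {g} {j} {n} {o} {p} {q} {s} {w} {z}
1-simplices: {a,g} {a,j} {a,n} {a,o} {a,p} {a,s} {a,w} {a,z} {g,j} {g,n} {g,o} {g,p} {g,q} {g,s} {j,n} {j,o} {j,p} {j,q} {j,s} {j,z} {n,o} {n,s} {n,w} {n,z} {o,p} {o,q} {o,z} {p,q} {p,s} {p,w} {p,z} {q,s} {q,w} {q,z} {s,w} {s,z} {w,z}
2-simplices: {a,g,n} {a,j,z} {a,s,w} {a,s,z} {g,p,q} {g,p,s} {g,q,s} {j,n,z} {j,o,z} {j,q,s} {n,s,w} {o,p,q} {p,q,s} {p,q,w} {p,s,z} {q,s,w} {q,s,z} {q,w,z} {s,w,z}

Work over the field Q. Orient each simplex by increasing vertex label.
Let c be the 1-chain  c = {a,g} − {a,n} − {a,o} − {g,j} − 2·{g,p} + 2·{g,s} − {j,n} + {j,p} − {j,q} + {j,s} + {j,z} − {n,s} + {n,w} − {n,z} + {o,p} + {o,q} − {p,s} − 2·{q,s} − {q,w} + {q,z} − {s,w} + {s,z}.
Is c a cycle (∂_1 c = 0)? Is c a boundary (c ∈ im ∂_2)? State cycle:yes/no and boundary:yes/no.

n_0=10 n_1=37 n_2=19  [Q]
∂1: piv[ag,aj,an,ao,ap,as,aw,az,gq] rk=9  ker:gj,gn,go,gp,gs,jn,jo,jp,jq,js,jz,no,ns,nw,nz,op,oq,oz,pq,ps,pw,pz,qs,qw,qz,sw,sz,wz
∂2: piv[agn,ajz,asw,asz,gpq,gps,gqs,jnz,joz,jqs,nsw,opq,pqw,psz,qsw,qsz,qwz] rk=17  ker:pqs,swz
∂1c = {a} + 2·{g} − 2·{j} − {n} − 3·{o} + {p} + 2·{q} − {s} − {w} + 2·{z}

cycle:no boundary:no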